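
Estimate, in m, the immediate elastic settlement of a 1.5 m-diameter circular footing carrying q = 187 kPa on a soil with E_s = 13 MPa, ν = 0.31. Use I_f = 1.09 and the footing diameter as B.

S_e ≈ 0.0213 m

Immediate (elastic) settlement: S_e = q·B·(1−ν²)/E_s · I_f.
E_s = 13 MPa = 13000 kPa.
S_e = 187 × 1.5 × (1 − 0.31²) / 13000 × 1.09
    = 187 × 1.5 × 0.9039 / 13000 × 1.09
    = 0.02126 m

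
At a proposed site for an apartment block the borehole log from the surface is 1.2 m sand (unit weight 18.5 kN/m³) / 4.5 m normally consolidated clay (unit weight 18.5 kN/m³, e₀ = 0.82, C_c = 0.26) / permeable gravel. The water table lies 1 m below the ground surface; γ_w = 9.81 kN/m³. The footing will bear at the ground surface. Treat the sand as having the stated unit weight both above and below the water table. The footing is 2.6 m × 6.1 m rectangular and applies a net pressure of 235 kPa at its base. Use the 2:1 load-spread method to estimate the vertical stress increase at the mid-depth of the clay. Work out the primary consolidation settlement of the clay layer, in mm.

S_c ≈ 269 mm

Mid-depth of clay below the ground surface: z = 1.2 + 4.5/2 = 3.45 m.
Total vertical stress at mid-clay: σ_v = 18.5×1.2 + 18.5×2.25 = 63.825 kPa.
Pore pressure: u = 9.81×(3.45 − 1) = 24.035 kPa.
Initial effective stress: σ'_0 = σ_v − u = 63.825 − 24.035 = 39.79 kPa.
Stress increase at mid-clay by the 2:1 spreading method:
Δσ = qBL/((B+z)(L+z)) = 235×2.6×6.1/((2.6+3.45)(6.1+3.45)) = 64.508 kPa
Final effective stress: σ'_f = σ'_0 + Δσ = 39.79 + 64.508 = 104.3 kPa.
Normally consolidated clay, so the full stress increment lies on the virgin compression line:
S_c = C_c·H/(1+e₀)·log₁₀(σ'_f/σ'_0) = 0.26×4.5/(1+0.82)×log₁₀(104.3/39.79)
    = 0.64286 × 0.41851 = 0.269 m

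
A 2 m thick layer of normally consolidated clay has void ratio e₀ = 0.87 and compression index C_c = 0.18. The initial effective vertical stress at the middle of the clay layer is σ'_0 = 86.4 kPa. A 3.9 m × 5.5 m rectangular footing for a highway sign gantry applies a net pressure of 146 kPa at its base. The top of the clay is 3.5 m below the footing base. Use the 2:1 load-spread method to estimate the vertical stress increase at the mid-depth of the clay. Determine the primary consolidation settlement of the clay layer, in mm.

S_c ≈ 30 mm

Mid-depth of clay below the footing base: z = 3.5 + 2/2 = 4.5 m.
Stress increase at mid-clay by the 2:1 spreading method:
Δσ = qBL/((B+z)(L+z)) = 146×3.9×5.5/((3.9+4.5)(5.5+4.5)) = 37.282 kPa
Final effective stress: σ'_f = σ'_0 + Δσ = 86.4 + 37.282 = 123.68 kPa.
Normally consolidated clay, so the full stress increment lies on the virgin compression line:
S_c = C_c·H/(1+e₀)·log₁₀(σ'_f/σ'_0) = 0.18×2/(1+0.87)×log₁₀(123.68/86.4)
    = 0.19251 × 0.15579 = 0.02999 m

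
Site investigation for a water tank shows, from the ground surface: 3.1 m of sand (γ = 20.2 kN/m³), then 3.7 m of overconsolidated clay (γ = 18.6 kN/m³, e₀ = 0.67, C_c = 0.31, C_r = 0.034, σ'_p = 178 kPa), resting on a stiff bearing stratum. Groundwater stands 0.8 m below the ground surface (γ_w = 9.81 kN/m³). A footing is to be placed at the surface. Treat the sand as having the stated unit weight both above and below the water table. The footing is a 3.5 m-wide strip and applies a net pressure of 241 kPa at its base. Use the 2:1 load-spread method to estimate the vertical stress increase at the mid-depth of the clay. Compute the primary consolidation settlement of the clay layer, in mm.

S_c ≈ 33.4 mm

Mid-depth of clay below the ground surface: z = 3.1 + 3.7/2 = 4.95 m.
Total vertical stress at mid-clay: σ_v = 20.2×3.1 + 18.6×1.85 = 97.03 kPa.
Pore pressure: u = 9.81×(4.95 − 0.8) = 40.712 kPa.
Initial effective stress: σ'_0 = σ_v − u = 97.03 − 40.712 = 56.318 kPa.
Stress increase at mid-clay by the 2:1 spreading method:
Δσ = qB/(B+z) = 241×3.5/(3.5+4.95) = 99.822 kPa
Final effective stress: σ'_f = 56.318 + 99.822 = 156.14 kPa.
σ'_f = 156.14 ≤ σ'_p = 178 kPa, so the clay remains overconsolidated and only the recompression index applies:
S_c = C_r·H/(1+e₀)·log₁₀(σ'_f/σ'_0) = 0.034×3.7/1.67×log₁₀(156.14/56.318)
    = 0.07533 × 0.44287 = 0.03336 m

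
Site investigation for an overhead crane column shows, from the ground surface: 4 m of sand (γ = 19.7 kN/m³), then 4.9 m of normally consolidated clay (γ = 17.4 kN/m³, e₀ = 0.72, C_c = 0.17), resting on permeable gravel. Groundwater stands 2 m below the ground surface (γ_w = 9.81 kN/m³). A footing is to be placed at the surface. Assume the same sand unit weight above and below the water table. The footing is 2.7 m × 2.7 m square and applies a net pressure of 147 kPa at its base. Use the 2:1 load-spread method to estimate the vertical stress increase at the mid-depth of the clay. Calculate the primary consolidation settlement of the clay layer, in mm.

Mid-depth of clay below the ground surface: z = 4 + 4.9/2 = 6.45 m.
Total vertical stress at mid-clay: σ_v = 19.7×4 + 17.4×2.45 = 121.43 kPa.
Pore pressure: u = 9.81×(6.45 − 2) = 43.655 kPa.
Initial effective stress: σ'_0 = σ_v − u = 121.43 − 43.655 = 77.775 kPa.
Stress increase at mid-clay by the 2:1 spreading method:
Δσ = qBL/((B+z)(L+z)) = 147×2.7×2.7/((2.7+6.45)(2.7+6.45)) = 12.8 kPa
Final effective stress: σ'_f = σ'_0 + Δσ = 77.775 + 12.8 = 90.575 kPa.
Normally consolidated clay, so the full stress increment lies on the virgin compression line:
S_c = C_c·H/(1+e₀)·log₁₀(σ'_f/σ'_0) = 0.17×4.9/(1+0.72)×log₁₀(90.575/77.775)
    = 0.4843 × 0.066168 = 0.03205 m

S_c ≈ 32 mm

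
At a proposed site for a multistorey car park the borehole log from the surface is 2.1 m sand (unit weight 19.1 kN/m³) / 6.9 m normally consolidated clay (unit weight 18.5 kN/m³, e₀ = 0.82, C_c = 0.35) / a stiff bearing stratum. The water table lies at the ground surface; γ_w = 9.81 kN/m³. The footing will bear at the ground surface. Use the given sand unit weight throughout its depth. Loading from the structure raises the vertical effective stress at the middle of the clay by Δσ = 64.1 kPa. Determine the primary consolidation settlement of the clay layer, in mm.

Mid-depth of clay below the ground surface: z = 2.1 + 6.9/2 = 5.55 m.
Total vertical stress at mid-clay: σ_v = 19.1×2.1 + 18.5×3.45 = 103.94 kPa.
Pore pressure: u = 9.81×(5.55 − 0) = 54.446 kPa.
Initial effective stress: σ'_0 = σ_v − u = 103.94 − 54.446 = 49.494 kPa.
Final effective stress: σ'_f = σ'_0 + Δσ = 49.494 + 64.1 = 113.59 kPa.
Normally consolidated clay, so the full stress increment lies on the virgin compression line:
S_c = C_c·H/(1+e₀)·log₁₀(σ'_f/σ'_0) = 0.35×6.9/(1+0.82)×log₁₀(113.59/49.494)
    = 1.3269 × 0.36079 = 0.4787 m

S_c ≈ 479 mm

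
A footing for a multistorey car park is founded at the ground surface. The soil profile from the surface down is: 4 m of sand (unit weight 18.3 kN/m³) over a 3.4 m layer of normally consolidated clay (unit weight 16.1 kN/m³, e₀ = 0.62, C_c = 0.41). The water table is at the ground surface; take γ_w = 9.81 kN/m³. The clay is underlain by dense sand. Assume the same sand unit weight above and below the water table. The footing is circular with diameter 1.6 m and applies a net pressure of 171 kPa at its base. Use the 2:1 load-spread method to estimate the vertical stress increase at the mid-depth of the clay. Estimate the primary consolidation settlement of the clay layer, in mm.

Mid-depth of clay below the ground surface: z = 4 + 3.4/2 = 5.7 m.
Total vertical stress at mid-clay: σ_v = 18.3×4 + 16.1×1.7 = 100.57 kPa.
Pore pressure: u = 9.81×(5.7 − 0) = 55.917 kPa.
Initial effective stress: σ'_0 = σ_v − u = 100.57 − 55.917 = 44.653 kPa.
Stress increase at mid-clay by the 2:1 spreading method:
Δσ ≈ qD²/(D+z)² = 171×1.6²/(1.6+5.7)² = 8.2147 kPa
Final effective stress: σ'_f = σ'_0 + Δσ = 44.653 + 8.2147 = 52.868 kPa.
Normally consolidated clay, so the full stress increment lies on the virgin compression line:
S_c = C_c·H/(1+e₀)·log₁₀(σ'_f/σ'_0) = 0.41×3.4/(1+0.62)×log₁₀(52.868/44.653)
    = 0.86049 × 0.073342 = 0.06311 m

S_c ≈ 63.1 mm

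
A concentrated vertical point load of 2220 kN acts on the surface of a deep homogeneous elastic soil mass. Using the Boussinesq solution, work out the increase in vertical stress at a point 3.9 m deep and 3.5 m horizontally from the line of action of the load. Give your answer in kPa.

Boussinesq vertical stress below a point load on an elastic half-space:
Δσ_z = 3P/(2πz²) · [1 + (r/z)²]^(−5/2)
r/z = 3.5/3.9 = 0.89744; [1+(r/z)²]^(−5/2) = 0.22833.
Δσ_z = 3×2220/(2π×3.9²) × 0.22833 = 69.689 × 0.22833 = 15.91 kPa

Δσ_z ≈ 15.9 kPa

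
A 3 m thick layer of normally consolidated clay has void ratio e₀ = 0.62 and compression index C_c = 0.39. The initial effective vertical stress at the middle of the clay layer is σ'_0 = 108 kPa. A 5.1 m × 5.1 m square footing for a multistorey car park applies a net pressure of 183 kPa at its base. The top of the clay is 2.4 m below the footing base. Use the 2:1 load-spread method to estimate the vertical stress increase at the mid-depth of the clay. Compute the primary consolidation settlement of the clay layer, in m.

Mid-depth of clay below the footing base: z = 2.4 + 3/2 = 3.9 m.
Stress increase at mid-clay by the 2:1 spreading method:
Δσ = qBL/((B+z)(L+z)) = 183×5.1×5.1/((5.1+3.9)(5.1+3.9)) = 58.763 kPa
Final effective stress: σ'_f = σ'_0 + Δσ = 108 + 58.763 = 166.76 kPa.
Normally consolidated clay, so the full stress increment lies on the virgin compression line:
S_c = C_c·H/(1+e₀)·log₁₀(σ'_f/σ'_0) = 0.39×3/(1+0.62)×log₁₀(166.76/108)
    = 0.72222 × 0.18867 = 0.1363 m

S_c ≈ 0.136 m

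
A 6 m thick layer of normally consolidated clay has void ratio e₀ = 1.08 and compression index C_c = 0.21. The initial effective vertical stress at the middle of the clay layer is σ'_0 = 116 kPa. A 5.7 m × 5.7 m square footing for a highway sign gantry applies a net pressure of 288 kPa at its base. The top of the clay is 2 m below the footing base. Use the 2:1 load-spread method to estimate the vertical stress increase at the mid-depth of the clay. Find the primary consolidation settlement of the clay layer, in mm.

S_c ≈ 140 mm

Mid-depth of clay below the footing base: z = 2 + 6/2 = 5 m.
Stress increase at mid-clay by the 2:1 spreading method:
Δσ = qBL/((B+z)(L+z)) = 288×5.7×5.7/((5.7+5)(5.7+5)) = 81.729 kPa
Final effective stress: σ'_f = σ'_0 + Δσ = 116 + 81.729 = 197.73 kPa.
Normally consolidated clay, so the full stress increment lies on the virgin compression line:
S_c = C_c·H/(1+e₀)·log₁₀(σ'_f/σ'_0) = 0.21×6/(1+1.08)×log₁₀(197.73/116)
    = 0.60577 × 0.23161 = 0.1403 m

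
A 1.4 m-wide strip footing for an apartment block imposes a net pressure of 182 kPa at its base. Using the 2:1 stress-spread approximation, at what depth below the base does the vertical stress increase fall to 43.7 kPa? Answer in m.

2:1 spreading — at depth z the loaded area has grown by z in each plan dimension:
qB/(B+z) = Δσ_z ⇒ z = qB/Δσ_z − B = 182×1.4/43.7 − 1.4 = 4.431 m

z ≈ 4.43 m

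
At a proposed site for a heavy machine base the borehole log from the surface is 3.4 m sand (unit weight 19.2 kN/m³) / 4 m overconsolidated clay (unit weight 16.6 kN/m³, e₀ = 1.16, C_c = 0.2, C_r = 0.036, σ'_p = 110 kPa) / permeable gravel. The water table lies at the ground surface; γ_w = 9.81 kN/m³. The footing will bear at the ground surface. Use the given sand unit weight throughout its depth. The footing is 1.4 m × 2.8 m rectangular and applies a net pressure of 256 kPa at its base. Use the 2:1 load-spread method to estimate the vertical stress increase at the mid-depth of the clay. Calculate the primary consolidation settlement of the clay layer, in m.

Mid-depth of clay below the ground surface: z = 3.4 + 4/2 = 5.4 m.
Total vertical stress at mid-clay: σ_v = 19.2×3.4 + 16.6×2 = 98.48 kPa.
Pore pressure: u = 9.81×(5.4 − 0) = 52.974 kPa.
Initial effective stress: σ'_0 = σ_v − u = 98.48 − 52.974 = 45.506 kPa.
Stress increase at mid-clay by the 2:1 spreading method:
Δσ = qBL/((B+z)(L+z)) = 256×1.4×2.8/((1.4+5.4)(2.8+5.4)) = 17.997 kPa
Final effective stress: σ'_f = 45.506 + 17.997 = 63.503 kPa.
σ'_f = 63.503 ≤ σ'_p = 110 kPa, so the clay remains overconsolidated and only the recompression index applies:
S_c = C_r·H/(1+e₀)·log₁₀(σ'_f/σ'_0) = 0.036×4/2.16×log₁₀(63.503/45.506)
    = 0.066668 × 0.14473 = 0.009649 m

S_c ≈ 0.00965 m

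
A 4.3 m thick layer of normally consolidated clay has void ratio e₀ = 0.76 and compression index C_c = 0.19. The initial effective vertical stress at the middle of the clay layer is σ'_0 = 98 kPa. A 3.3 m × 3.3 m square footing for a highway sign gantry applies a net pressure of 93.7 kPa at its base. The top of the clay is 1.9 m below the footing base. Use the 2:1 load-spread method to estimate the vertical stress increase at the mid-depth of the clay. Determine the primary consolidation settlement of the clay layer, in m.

S_c ≈ 0.0355 m

Mid-depth of clay below the footing base: z = 1.9 + 4.3/2 = 4.05 m.
Stress increase at mid-clay by the 2:1 spreading method:
Δσ = qBL/((B+z)(L+z)) = 93.7×3.3×3.3/((3.3+4.05)(3.3+4.05)) = 18.888 kPa
Final effective stress: σ'_f = σ'_0 + Δσ = 98 + 18.888 = 116.89 kPa.
Normally consolidated clay, so the full stress increment lies on the virgin compression line:
S_c = C_c·H/(1+e₀)·log₁₀(σ'_f/σ'_0) = 0.19×4.3/(1+0.76)×log₁₀(116.89/98)
    = 0.4642 × 0.076551 = 0.03553 m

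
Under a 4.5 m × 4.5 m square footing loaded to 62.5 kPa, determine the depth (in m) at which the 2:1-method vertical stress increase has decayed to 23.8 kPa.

z ≈ 2.79 m

2:1 spreading — at depth z the loaded area has grown by z in each plan dimension:
qB²/(B+z)² = Δσ_z ⇒ z = B(√(q/Δσ_z) − 1) = 4.5×(√(62.5/23.8) − 1) = 2.792 m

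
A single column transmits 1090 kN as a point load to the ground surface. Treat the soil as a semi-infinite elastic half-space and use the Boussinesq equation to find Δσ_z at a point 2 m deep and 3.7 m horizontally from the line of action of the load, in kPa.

Boussinesq vertical stress below a point load on an elastic half-space:
Δσ_z = 3P/(2πz²) · [1 + (r/z)²]^(−5/2)
r/z = 3.7/2 = 1.85; [1+(r/z)²]^(−5/2) = 0.024313.
Δσ_z = 3×1090/(2π×2²) × 0.024313 = 130.11 × 0.024313 = 3.163 kPa

Δσ_z ≈ 3.16 kPa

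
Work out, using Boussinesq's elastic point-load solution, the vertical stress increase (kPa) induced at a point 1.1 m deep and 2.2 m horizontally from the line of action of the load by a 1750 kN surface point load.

Boussinesq vertical stress below a point load on an elastic half-space:
Δσ_z = 3P/(2πz²) · [1 + (r/z)²]^(−5/2)
r/z = 2.2/1.1 = 2; [1+(r/z)²]^(−5/2) = 0.017889.
Δσ_z = 3×1750/(2π×1.1²) × 0.017889 = 690.55 × 0.017889 = 12.35 kPa

Δσ_z ≈ 12.4 kPa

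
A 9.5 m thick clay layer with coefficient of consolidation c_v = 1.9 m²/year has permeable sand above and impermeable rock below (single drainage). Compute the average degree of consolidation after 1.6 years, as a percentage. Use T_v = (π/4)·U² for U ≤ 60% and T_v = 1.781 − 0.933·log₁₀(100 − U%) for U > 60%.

U ≈ 20.7 %

Drainage path length: H_d = H = 9.5 m (single drainage).
T_v = c_v·t/H_d² = 1.9×1.6/9.5² = 0.033684.
T_v = 0.033684 corresponds to the U ≤ 60% branch:
U = √(4T_v/π) = 0.2071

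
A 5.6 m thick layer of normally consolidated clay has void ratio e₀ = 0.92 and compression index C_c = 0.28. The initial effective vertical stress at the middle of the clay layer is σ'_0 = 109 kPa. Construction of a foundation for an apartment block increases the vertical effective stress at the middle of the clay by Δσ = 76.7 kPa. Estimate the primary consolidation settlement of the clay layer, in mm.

Final effective stress: σ'_f = σ'_0 + Δσ = 109 + 76.7 = 185.7 kPa.
Normally consolidated clay, so the full stress increment lies on the virgin compression line:
S_c = C_c·H/(1+e₀)·log₁₀(σ'_f/σ'_0) = 0.28×5.6/(1+0.92)×log₁₀(185.7/109)
    = 0.81667 × 0.23139 = 0.189 m

S_c ≈ 189 mm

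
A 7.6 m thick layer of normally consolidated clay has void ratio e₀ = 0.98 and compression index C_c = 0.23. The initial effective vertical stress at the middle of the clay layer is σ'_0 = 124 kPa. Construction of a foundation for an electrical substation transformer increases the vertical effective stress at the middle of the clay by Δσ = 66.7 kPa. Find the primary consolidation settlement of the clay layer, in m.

S_c ≈ 0.165 m

Final effective stress: σ'_f = σ'_0 + Δσ = 124 + 66.7 = 190.7 kPa.
Normally consolidated clay, so the full stress increment lies on the virgin compression line:
S_c = C_c·H/(1+e₀)·log₁₀(σ'_f/σ'_0) = 0.23×7.6/(1+0.98)×log₁₀(190.7/124)
    = 0.88283 × 0.18693 = 0.165 m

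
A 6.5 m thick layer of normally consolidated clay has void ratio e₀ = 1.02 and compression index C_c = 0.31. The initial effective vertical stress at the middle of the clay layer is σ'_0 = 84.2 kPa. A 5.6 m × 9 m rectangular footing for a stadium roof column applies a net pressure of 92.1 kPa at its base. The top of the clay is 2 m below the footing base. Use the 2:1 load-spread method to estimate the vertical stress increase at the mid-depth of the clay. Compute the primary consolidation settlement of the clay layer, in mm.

Mid-depth of clay below the footing base: z = 2 + 6.5/2 = 5.25 m.
Stress increase at mid-clay by the 2:1 spreading method:
Δσ = qBL/((B+z)(L+z)) = 92.1×5.6×9/((5.6+5.25)(9+5.25)) = 30.022 kPa
Final effective stress: σ'_f = σ'_0 + Δσ = 84.2 + 30.022 = 114.22 kPa.
Normally consolidated clay, so the full stress increment lies on the virgin compression line:
S_c = C_c·H/(1+e₀)·log₁₀(σ'_f/σ'_0) = 0.31×6.5/(1+1.02)×log₁₀(114.22/84.2)
    = 0.99752 × 0.13243 = 0.1321 m

S_c ≈ 132 mm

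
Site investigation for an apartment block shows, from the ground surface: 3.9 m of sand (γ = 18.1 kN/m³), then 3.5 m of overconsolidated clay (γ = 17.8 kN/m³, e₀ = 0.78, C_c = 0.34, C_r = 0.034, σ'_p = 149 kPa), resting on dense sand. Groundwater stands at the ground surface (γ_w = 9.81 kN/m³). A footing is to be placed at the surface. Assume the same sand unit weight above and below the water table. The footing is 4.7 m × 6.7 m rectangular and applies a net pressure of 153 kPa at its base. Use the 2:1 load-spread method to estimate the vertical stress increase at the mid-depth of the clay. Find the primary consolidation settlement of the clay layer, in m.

Mid-depth of clay below the ground surface: z = 3.9 + 3.5/2 = 5.65 m.
Total vertical stress at mid-clay: σ_v = 18.1×3.9 + 17.8×1.75 = 101.74 kPa.
Pore pressure: u = 9.81×(5.65 − 0) = 55.427 kPa.
Initial effective stress: σ'_0 = σ_v − u = 101.74 − 55.427 = 46.313 kPa.
Stress increase at mid-clay by the 2:1 spreading method:
Δσ = qBL/((B+z)(L+z)) = 153×4.7×6.7/((4.7+5.65)(6.7+5.65)) = 37.693 kPa
Final effective stress: σ'_f = 46.313 + 37.693 = 84.006 kPa.
σ'_f = 84.006 ≤ σ'_p = 149 kPa, so the clay remains overconsolidated and only the recompression index applies:
S_c = C_r·H/(1+e₀)·log₁₀(σ'_f/σ'_0) = 0.034×3.5/1.78×log₁₀(84.006/46.313)
    = 0.066854 × 0.25861 = 0.01729 m

S_c ≈ 0.0173 m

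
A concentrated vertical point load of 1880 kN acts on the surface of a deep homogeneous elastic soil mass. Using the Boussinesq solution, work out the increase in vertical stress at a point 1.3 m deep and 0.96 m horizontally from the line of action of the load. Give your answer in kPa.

Boussinesq vertical stress below a point load on an elastic half-space:
Δσ_z = 3P/(2πz²) · [1 + (r/z)²]^(−5/2)
r/z = 0.96/1.3 = 0.73846; [1+(r/z)²]^(−5/2) = 0.33686.
Δσ_z = 3×1880/(2π×1.3²) × 0.33686 = 531.14 × 0.33686 = 178.9 kPa

Δσ_z ≈ 179 kPa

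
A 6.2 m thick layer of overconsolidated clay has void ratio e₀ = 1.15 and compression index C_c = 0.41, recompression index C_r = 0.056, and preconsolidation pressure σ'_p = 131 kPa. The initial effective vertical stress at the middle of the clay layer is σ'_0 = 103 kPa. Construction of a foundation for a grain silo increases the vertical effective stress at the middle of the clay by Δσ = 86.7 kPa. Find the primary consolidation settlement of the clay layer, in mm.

Final effective stress: σ'_f = 103 + 86.7 = 189.7 kPa.
σ'_f = 189.7 > σ'_p = 131 kPa, so the stress path crosses the preconsolidation pressure — recompression up to σ'_p, then virgin compression beyond:
S_c = H/(1+e₀)·[C_r·log₁₀(σ'_p/σ'_0) + C_c·log₁₀(σ'_f/σ'_p)]
    = 6.2/2.15 × [0.056×log₁₀(131/103) + 0.41×log₁₀(189.7/131)]
    = 2.8837 × [0.0058483 + 0.065926] = 0.207 m

S_c ≈ 207 mm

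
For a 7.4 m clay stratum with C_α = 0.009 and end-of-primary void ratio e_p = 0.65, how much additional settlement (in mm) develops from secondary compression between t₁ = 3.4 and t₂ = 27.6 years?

S_s ≈ 36.7 mm

Secondary compression: S_s = C_α·H/(1+e_p)·log₁₀(t₂/t₁)
S_s = 0.009×7.4/(1+0.65)×log₁₀(27.6/3.4)
    = 0.04036 × 0.9094 = 0.03671 m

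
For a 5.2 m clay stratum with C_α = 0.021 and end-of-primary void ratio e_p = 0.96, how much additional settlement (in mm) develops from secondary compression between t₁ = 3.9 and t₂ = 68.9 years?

S_s ≈ 69.5 mm

Secondary compression: S_s = C_α·H/(1+e_p)·log₁₀(t₂/t₁)
S_s = 0.021×5.2/(1+0.96)×log₁₀(68.9/3.9)
    = 0.05571 × 1.247 = 0.06948 m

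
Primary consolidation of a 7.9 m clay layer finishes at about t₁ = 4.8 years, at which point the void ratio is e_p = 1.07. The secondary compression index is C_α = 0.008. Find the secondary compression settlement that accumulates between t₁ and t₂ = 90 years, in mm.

S_s ≈ 38.9 mm

Secondary compression: S_s = C_α·H/(1+e_p)·log₁₀(t₂/t₁)
S_s = 0.008×7.9/(1+1.07)×log₁₀(90/4.8)
    = 0.03053 × 1.273 = 0.03887 m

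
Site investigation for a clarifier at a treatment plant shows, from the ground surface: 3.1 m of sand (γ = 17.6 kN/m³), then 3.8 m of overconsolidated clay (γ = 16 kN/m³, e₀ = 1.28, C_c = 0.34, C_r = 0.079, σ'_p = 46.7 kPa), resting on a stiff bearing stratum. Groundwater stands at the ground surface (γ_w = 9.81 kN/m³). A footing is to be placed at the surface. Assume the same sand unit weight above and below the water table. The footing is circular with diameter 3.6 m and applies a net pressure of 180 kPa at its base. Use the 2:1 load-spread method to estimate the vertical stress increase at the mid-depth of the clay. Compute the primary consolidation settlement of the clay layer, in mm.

S_c ≈ 106 mm

Mid-depth of clay below the ground surface: z = 3.1 + 3.8/2 = 5 m.
Total vertical stress at mid-clay: σ_v = 17.6×3.1 + 16×1.9 = 84.96 kPa.
Pore pressure: u = 9.81×(5 − 0) = 49.05 kPa.
Initial effective stress: σ'_0 = σ_v − u = 84.96 − 49.05 = 35.91 kPa.
Stress increase at mid-clay by the 2:1 spreading method:
Δσ ≈ qD²/(D+z)² = 180×3.6²/(3.6+5)² = 31.541 kPa
Final effective stress: σ'_f = 35.91 + 31.541 = 67.451 kPa.
σ'_f = 67.451 > σ'_p = 46.7 kPa, so the stress path crosses the preconsolidation pressure — recompression up to σ'_p, then virgin compression beyond:
S_c = H/(1+e₀)·[C_r·log₁₀(σ'_p/σ'_0) + C_c·log₁₀(σ'_f/σ'_p)]
    = 3.8/2.28 × [0.079×log₁₀(46.7/35.91) + 0.34×log₁₀(67.451/46.7)]
    = 1.6667 × [0.009014 + 0.054288] = 0.1055 m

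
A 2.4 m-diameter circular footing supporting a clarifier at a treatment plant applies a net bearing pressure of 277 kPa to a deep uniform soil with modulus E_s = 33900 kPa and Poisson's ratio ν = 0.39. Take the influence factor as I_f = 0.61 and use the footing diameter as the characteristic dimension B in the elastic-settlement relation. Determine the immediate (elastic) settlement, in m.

S_e ≈ 0.0101 m

Immediate (elastic) settlement: S_e = q·B·(1−ν²)/E_s · I_f.
S_e = 277 × 2.4 × (1 − 0.39²) / 33900 × 0.61
    = 277 × 2.4 × 0.8479 / 33900 × 0.61
    = 0.01014 m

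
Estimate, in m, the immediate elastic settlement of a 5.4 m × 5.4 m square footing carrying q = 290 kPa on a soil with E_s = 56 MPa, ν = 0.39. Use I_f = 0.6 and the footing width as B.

Immediate (elastic) settlement: S_e = q·B·(1−ν²)/E_s · I_f.
E_s = 56 MPa = 56000 kPa.
S_e = 290 × 5.4 × (1 − 0.39²) / 56000 × 0.6
    = 290 × 5.4 × 0.8479 / 56000 × 0.6
    = 0.01423 m

S_e ≈ 0.0142 m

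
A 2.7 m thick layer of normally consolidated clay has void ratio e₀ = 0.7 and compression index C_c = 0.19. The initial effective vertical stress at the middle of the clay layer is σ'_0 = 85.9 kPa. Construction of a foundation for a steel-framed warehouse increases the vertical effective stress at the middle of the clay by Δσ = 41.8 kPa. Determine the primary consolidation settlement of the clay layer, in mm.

S_c ≈ 52 mm

Final effective stress: σ'_f = σ'_0 + Δσ = 85.9 + 41.8 = 127.7 kPa.
Normally consolidated clay, so the full stress increment lies on the virgin compression line:
S_c = C_c·H/(1+e₀)·log₁₀(σ'_f/σ'_0) = 0.19×2.7/(1+0.7)×log₁₀(127.7/85.9)
    = 0.30176 × 0.1722 = 0.05196 m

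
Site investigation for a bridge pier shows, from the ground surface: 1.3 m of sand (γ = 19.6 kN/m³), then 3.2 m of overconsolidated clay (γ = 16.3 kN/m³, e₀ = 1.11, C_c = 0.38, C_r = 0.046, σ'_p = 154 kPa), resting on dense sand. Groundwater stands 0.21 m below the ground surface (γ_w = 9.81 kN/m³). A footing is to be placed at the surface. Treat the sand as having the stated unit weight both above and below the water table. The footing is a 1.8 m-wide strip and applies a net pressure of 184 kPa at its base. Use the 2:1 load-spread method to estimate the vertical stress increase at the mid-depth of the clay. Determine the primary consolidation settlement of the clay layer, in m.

Mid-depth of clay below the ground surface: z = 1.3 + 3.2/2 = 2.9 m.
Total vertical stress at mid-clay: σ_v = 19.6×1.3 + 16.3×1.6 = 51.56 kPa.
Pore pressure: u = 9.81×(2.9 − 0.21) = 26.389 kPa.
Initial effective stress: σ'_0 = σ_v − u = 51.56 − 26.389 = 25.171 kPa.
Stress increase at mid-clay by the 2:1 spreading method:
Δσ = qB/(B+z) = 184×1.8/(1.8+2.9) = 70.468 kPa
Final effective stress: σ'_f = 25.171 + 70.468 = 95.639 kPa.
σ'_f = 95.639 ≤ σ'_p = 154 kPa, so the clay remains overconsolidated and only the recompression index applies:
S_c = C_r·H/(1+e₀)·log₁₀(σ'_f/σ'_0) = 0.046×3.2/2.11×log₁₀(95.639/25.171)
    = 0.069764 × 0.57973 = 0.04044 m

S_c ≈ 0.0404 m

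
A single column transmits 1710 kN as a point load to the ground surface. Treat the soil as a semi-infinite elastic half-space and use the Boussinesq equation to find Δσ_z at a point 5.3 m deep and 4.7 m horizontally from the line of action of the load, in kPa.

Δσ_z ≈ 6.81 kPa

Boussinesq vertical stress below a point load on an elastic half-space:
Δσ_z = 3P/(2πz²) · [1 + (r/z)²]^(−5/2)
r/z = 4.7/5.3 = 0.88679; [1+(r/z)²]^(−5/2) = 0.23445.
Δσ_z = 3×1710/(2π×5.3²) × 0.23445 = 29.066 × 0.23445 = 6.815 kPa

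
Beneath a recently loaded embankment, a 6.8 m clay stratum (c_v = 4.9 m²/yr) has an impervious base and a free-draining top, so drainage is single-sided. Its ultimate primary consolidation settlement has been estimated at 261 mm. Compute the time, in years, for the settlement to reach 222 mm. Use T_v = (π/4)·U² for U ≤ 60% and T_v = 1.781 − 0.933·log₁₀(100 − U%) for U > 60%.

t ≈ 6.47 years

Drainage path length: H_d = H = 6.8 m (single drainage).
U = S(t)/S_ult = 222/261 = 0.8506.
U > 60%: T_v = 1.781 − 0.933·log₁₀(100 − 85.057) = 0.68526.
t = T_v·H_d²/c_v = 0.68526×6.8²/4.9 = 6.467 years.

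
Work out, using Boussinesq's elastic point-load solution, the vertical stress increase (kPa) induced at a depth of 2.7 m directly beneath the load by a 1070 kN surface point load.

Boussinesq vertical stress below a point load on an elastic half-space:
Δσ_z = 3P/(2πz²) · [1 + (r/z)²]^(−5/2)
r/z = 0/2.7 = 0; [1+(r/z)²]^(−5/2) = 1.
Δσ_z = 3×1070/(2π×2.7²) × 1 = 70.081 × 1 = 70.08 kPa

Δσ_z ≈ 70.1 kPa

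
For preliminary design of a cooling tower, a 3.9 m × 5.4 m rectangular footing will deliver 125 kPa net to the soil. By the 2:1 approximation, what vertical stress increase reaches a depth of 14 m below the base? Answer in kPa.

By the 2:1 method the load spreads at 1 horizontal : 2 vertical, so at depth z the loaded area has grown by z in each plan dimension:
Δσ = qBL/((B+z)(L+z)) = 125×3.9×5.4/((3.9+14)(5.4+14)) = 7.5808 kPa

Δσ_z ≈ 7.58 kPa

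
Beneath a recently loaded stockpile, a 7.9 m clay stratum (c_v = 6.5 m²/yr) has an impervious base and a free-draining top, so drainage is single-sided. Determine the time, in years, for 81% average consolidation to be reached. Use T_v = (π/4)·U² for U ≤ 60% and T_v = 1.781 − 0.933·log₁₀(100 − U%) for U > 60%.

t ≈ 5.64 years

Drainage path length: H_d = H = 7.9 m (single drainage).
U > 60%: T_v = 1.781 − 0.933·log₁₀(100 − 81) = 0.58792.
t = T_v·H_d²/c_v = 0.58792×7.9²/6.5 = 5.645 years.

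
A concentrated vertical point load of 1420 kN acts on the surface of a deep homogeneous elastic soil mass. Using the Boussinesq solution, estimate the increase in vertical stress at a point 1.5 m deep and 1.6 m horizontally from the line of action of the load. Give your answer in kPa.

Boussinesq vertical stress below a point load on an elastic half-space:
Δσ_z = 3P/(2πz²) · [1 + (r/z)²]^(−5/2)
r/z = 1.6/1.5 = 1.0667; [1+(r/z)²]^(−5/2) = 0.14966.
Δσ_z = 3×1420/(2π×1.5²) × 0.14966 = 301.33 × 0.14966 = 45.1 kPa

Δσ_z ≈ 45.1 kPa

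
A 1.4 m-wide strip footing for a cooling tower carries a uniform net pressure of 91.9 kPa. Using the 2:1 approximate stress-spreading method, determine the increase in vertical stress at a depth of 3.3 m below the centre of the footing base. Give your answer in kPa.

Δσ_z ≈ 27.4 kPa

By the 2:1 method the load spreads at 1 horizontal : 2 vertical, so at depth z the loaded area has grown by z in each plan dimension:
Δσ = qB/(B+z) = 91.9×1.4/(1.4+3.3) = 27.374 kPa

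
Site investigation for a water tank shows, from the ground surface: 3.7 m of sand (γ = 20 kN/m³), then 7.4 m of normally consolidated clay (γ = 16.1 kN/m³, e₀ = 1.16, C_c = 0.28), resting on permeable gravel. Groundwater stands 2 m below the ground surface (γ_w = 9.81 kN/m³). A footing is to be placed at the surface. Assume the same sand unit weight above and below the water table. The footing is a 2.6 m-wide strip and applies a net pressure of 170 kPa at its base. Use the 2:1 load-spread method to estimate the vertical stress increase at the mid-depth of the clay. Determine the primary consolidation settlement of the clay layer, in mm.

S_c ≈ 182 mm

Mid-depth of clay below the ground surface: z = 3.7 + 7.4/2 = 7.4 m.
Total vertical stress at mid-clay: σ_v = 20×3.7 + 16.1×3.7 = 133.57 kPa.
Pore pressure: u = 9.81×(7.4 − 2) = 52.974 kPa.
Initial effective stress: σ'_0 = σ_v − u = 133.57 − 52.974 = 80.596 kPa.
Stress increase at mid-clay by the 2:1 spreading method:
Δσ = qB/(B+z) = 170×2.6/(2.6+7.4) = 44.2 kPa
Final effective stress: σ'_f = σ'_0 + Δσ = 80.596 + 44.2 = 124.8 kPa.
Normally consolidated clay, so the full stress increment lies on the virgin compression line:
S_c = C_c·H/(1+e₀)·log₁₀(σ'_f/σ'_0) = 0.28×7.4/(1+1.16)×log₁₀(124.8/80.596)
    = 0.95926 × 0.1899 = 0.1822 m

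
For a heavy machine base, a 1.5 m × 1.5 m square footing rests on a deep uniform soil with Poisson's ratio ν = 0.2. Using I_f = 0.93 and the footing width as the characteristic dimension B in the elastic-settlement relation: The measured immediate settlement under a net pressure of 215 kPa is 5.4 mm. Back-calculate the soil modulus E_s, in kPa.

E_s ≈ 53300 kPa

S_e = q·B·(1−ν²)/E_s · I_f  ⇒  E_s = q·B·(1−ν²)·I_f / S_e.
E_s = 215 × 1.5 × 0.96 × 0.93 / 0.0054 = 53320 kPa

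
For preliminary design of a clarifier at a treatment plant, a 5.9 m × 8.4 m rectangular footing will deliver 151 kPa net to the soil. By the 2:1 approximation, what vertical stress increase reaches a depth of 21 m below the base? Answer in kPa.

Δσ_z ≈ 9.46 kPa

By the 2:1 method the load spreads at 1 horizontal : 2 vertical, so at depth z the loaded area has grown by z in each plan dimension:
Δσ = qBL/((B+z)(L+z)) = 151×5.9×8.4/((5.9+21)(8.4+21)) = 9.4626 kPa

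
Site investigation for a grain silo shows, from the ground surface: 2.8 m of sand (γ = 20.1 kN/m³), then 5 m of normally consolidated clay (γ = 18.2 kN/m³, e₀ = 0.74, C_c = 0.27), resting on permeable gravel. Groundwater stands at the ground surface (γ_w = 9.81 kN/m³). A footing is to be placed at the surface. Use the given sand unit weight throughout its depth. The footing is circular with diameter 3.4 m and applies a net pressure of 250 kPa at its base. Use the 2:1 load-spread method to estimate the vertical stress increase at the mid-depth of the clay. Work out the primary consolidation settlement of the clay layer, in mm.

S_c ≈ 192 mm

Mid-depth of clay below the ground surface: z = 2.8 + 5/2 = 5.3 m.
Total vertical stress at mid-clay: σ_v = 20.1×2.8 + 18.2×2.5 = 101.78 kPa.
Pore pressure: u = 9.81×(5.3 − 0) = 51.993 kPa.
Initial effective stress: σ'_0 = σ_v − u = 101.78 − 51.993 = 49.787 kPa.
Stress increase at mid-clay by the 2:1 spreading method:
Δσ ≈ qD²/(D+z)² = 250×3.4²/(3.4+5.3)² = 38.182 kPa
Final effective stress: σ'_f = σ'_0 + Δσ = 49.787 + 38.182 = 87.969 kPa.
Normally consolidated clay, so the full stress increment lies on the virgin compression line:
S_c = C_c·H/(1+e₀)·log₁₀(σ'_f/σ'_0) = 0.27×5/(1+0.74)×log₁₀(87.969/49.787)
    = 0.77586 × 0.24721 = 0.1918 m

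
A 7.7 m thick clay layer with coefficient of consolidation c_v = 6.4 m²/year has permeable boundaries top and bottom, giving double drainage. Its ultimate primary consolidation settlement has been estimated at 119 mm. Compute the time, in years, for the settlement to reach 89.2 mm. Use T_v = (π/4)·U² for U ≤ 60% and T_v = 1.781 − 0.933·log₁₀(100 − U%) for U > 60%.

Drainage path length: H_d = H/2 = 3.85 m (double drainage).
U = S(t)/S_ult = 89.2/119 = 0.7496.
U > 60%: T_v = 1.781 − 0.933·log₁₀(100 − 74.958) = 0.47604.
t = T_v·H_d²/c_v = 0.47604×3.85²/6.4 = 1.103 years.

t ≈ 1.1 years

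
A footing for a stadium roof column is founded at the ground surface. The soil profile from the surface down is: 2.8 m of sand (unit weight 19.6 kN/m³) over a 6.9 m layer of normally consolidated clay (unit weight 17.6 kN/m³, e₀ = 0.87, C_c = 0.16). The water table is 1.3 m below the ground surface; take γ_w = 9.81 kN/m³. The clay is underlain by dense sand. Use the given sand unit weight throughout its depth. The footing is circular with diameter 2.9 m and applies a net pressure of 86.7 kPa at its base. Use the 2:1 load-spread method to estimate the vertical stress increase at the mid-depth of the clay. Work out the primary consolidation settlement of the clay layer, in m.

S_c ≈ 0.0313 m

Mid-depth of clay below the ground surface: z = 2.8 + 6.9/2 = 6.25 m.
Total vertical stress at mid-clay: σ_v = 19.6×2.8 + 17.6×3.45 = 115.6 kPa.
Pore pressure: u = 9.81×(6.25 − 1.3) = 48.56 kPa.
Initial effective stress: σ'_0 = σ_v − u = 115.6 − 48.56 = 67.04 kPa.
Stress increase at mid-clay by the 2:1 spreading method:
Δσ ≈ qD²/(D+z)² = 86.7×2.9²/(2.9+6.25)² = 8.7091 kPa
Final effective stress: σ'_f = σ'_0 + Δσ = 67.04 + 8.7091 = 75.749 kPa.
Normally consolidated clay, so the full stress increment lies on the virgin compression line:
S_c = C_c·H/(1+e₀)·log₁₀(σ'_f/σ'_0) = 0.16×6.9/(1+0.87)×log₁₀(75.749/67.04)
    = 0.59037 × 0.053043 = 0.03131 m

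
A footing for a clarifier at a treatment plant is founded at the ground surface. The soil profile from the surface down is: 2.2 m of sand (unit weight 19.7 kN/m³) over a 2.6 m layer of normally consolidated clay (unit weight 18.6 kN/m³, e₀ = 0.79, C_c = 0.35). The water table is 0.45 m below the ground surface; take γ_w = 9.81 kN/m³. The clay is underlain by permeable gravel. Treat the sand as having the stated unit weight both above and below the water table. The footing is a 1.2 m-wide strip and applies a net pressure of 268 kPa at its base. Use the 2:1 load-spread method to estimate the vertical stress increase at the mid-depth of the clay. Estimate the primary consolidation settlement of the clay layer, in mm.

Mid-depth of clay below the ground surface: z = 2.2 + 2.6/2 = 3.5 m.
Total vertical stress at mid-clay: σ_v = 19.7×2.2 + 18.6×1.3 = 67.52 kPa.
Pore pressure: u = 9.81×(3.5 − 0.45) = 29.921 kPa.
Initial effective stress: σ'_0 = σ_v − u = 67.52 − 29.921 = 37.599 kPa.
Stress increase at mid-clay by the 2:1 spreading method:
Δσ = qB/(B+z) = 268×1.2/(1.2+3.5) = 68.426 kPa
Final effective stress: σ'_f = σ'_0 + Δσ = 37.599 + 68.426 = 106.03 kPa.
Normally consolidated clay, so the full stress increment lies on the virgin compression line:
S_c = C_c·H/(1+e₀)·log₁₀(σ'_f/σ'_0) = 0.35×2.6/(1+0.79)×log₁₀(106.03/37.599)
    = 0.50838 × 0.45025 = 0.2289 m

S_c ≈ 229 mm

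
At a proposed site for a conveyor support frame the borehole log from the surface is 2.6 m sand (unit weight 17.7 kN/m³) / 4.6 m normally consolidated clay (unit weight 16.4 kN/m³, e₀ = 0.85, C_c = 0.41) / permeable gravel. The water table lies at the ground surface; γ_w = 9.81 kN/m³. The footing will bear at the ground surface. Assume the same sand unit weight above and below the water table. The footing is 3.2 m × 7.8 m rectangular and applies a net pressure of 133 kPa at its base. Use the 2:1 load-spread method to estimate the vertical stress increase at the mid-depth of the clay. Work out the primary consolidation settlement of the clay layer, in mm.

S_c ≈ 285 mm

Mid-depth of clay below the ground surface: z = 2.6 + 4.6/2 = 4.9 m.
Total vertical stress at mid-clay: σ_v = 17.7×2.6 + 16.4×2.3 = 83.74 kPa.
Pore pressure: u = 9.81×(4.9 − 0) = 48.069 kPa.
Initial effective stress: σ'_0 = σ_v − u = 83.74 − 48.069 = 35.671 kPa.
Stress increase at mid-clay by the 2:1 spreading method:
Δσ = qBL/((B+z)(L+z)) = 133×3.2×7.8/((3.2+4.9)(7.8+4.9)) = 32.271 kPa
Final effective stress: σ'_f = σ'_0 + Δσ = 35.671 + 32.271 = 67.942 kPa.
Normally consolidated clay, so the full stress increment lies on the virgin compression line:
S_c = C_c·H/(1+e₀)·log₁₀(σ'_f/σ'_0) = 0.41×4.6/(1+0.85)×log₁₀(67.942/35.671)
    = 1.0195 × 0.27982 = 0.2853 m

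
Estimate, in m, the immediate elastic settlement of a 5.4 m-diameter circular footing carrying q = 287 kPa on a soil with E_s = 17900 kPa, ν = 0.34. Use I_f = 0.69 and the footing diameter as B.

S_e ≈ 0.0528 m

Immediate (elastic) settlement: S_e = q·B·(1−ν²)/E_s · I_f.
S_e = 287 × 5.4 × (1 − 0.34²) / 17900 × 0.69
    = 287 × 5.4 × 0.8844 / 17900 × 0.69
    = 0.05283 m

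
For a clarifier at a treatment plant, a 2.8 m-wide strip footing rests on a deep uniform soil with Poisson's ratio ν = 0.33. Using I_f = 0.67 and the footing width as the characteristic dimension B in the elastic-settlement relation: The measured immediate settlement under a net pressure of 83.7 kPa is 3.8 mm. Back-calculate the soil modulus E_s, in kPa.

S_e = q·B·(1−ν²)/E_s · I_f  ⇒  E_s = q·B·(1−ν²)·I_f / S_e.
E_s = 83.7 × 2.8 × 0.8911 × 0.67 / 0.0038 = 36820 kPa

E_s ≈ 36800 kPa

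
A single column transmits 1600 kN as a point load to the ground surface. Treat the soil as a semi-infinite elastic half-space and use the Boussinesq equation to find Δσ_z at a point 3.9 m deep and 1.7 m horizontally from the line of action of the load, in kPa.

Δσ_z ≈ 32.5 kPa

Boussinesq vertical stress below a point load on an elastic half-space:
Δσ_z = 3P/(2πz²) · [1 + (r/z)²]^(−5/2)
r/z = 1.7/3.9 = 0.4359; [1+(r/z)²]^(−5/2) = 0.64733.
Δσ_z = 3×1600/(2π×3.9²) × 0.64733 = 50.226 × 0.64733 = 32.51 kPa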